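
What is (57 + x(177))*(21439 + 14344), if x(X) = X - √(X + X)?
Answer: 8373222 - 35783*√354 ≈ 7.7000e+6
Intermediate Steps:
x(X) = X - √2*√X (x(X) = X - √(2*X) = X - √2*√X)
(57 + x(177))*(21439 + 14344) = (57 + (177 - √2*√177))*(21439 + 14344) = (57 + (177 - √354))*35783 = (234 - √354)*35783 = 8373222 - 35783*√354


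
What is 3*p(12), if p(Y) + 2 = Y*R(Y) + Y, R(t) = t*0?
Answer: 30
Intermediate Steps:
R(t) = 0
p(Y) = -2 + Y (p(Y) = -2 + (Y*0 + Y) = -2 + (0 + Y) = -2 + Y)
3*p(12) = 3*(-2 + 12) = 3*10 = 30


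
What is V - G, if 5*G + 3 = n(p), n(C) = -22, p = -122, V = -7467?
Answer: -7462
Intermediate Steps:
G = -5 (G = -⅗ + (⅕)*(-22) = -⅗ - 22/5 = -5)
V - G = -7467 - 1*(-5) = -7467 + 5 = -7462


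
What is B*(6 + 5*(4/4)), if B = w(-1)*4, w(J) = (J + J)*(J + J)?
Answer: 176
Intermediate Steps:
w(J) = 4*J² (w(J) = (2*J)*(2*J) = 4*J²)
B = 16 (B = (4*(-1)²)*4 = (4*1)*4 = 4*4 = 16)
B*(6 + 5*(4/4)) = 16*(6 + 5*(4/4)) = 16*(6 + 5*(4*(¼))) = 16*(6 + 5*1) = 16*(6 + 5) = 16*11 = 176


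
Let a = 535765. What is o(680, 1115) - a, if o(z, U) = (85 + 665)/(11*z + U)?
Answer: -306993295/573 ≈ -5.3577e+5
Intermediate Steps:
o(z, U) = 750/(U + 11*z)
o(680, 1115) - a = 750/(1115 + 11*680) - 1*535765 = 750/(1115 + 7480) - 535765 = 750/8595 - 535765 = 750*(1/8595) - 535765 = 50/573 - 535765 = -306993295/573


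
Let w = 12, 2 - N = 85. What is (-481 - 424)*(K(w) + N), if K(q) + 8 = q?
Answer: 71495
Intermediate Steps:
N = -83 (N = 2 - 1*85 = 2 - 85 = -83)
K(q) = -8 + q
(-481 - 424)*(K(w) + N) = (-481 - 424)*((-8 + 12) - 83) = -905*(4 - 83) = -905*(-79) = 71495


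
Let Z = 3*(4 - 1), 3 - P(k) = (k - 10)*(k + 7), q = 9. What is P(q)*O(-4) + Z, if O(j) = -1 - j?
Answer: 66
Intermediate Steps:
P(k) = 3 - (-10 + k)*(7 + k) (P(k) = 3 - (k - 10)*(k + 7) = 3 - (-10 + k)*(7 + k))
Z = 9 (Z = 3*3 = 9)
P(q)*O(-4) + Z = (73 - 1*9² + 3*9)*(-1 - 1*(-4)) + 9 = (73 - 1*81 + 27)*(-1 + 4) + 9 = (73 - 81 + 27)*3 + 9 = 19*3 + 9 = 57 + 9 = 66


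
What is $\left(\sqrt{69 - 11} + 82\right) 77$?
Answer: $6314 + 77 \sqrt{58} \approx 6900.4$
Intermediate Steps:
$\left(\sqrt{69 - 11} + 82\right) 77 = \left(\sqrt{58} + 82\right) 77 = \left(82 + \sqrt{58}\right) 77 = 6314 + 77 \sqrt{58}$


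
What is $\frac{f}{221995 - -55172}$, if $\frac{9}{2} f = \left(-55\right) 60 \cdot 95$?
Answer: $- \frac{19000}{75591} \approx -0.25135$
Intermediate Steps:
$f = - \frac{209000}{3}$ ($f = \frac{2 \left(-55\right) 60 \cdot 95}{9} = \frac{2 \left(\left(-3300\right) 95\right)}{9} = \frac{2}{9} \left(-313500\right) = - \frac{209000}{3} \approx -69667.0$)
$\frac{f}{221995 - -55172} = - \frac{209000}{3 \left(221995 - -55172\right)} = - \frac{209000}{3 \left(221995 + 55172\right)} = - \frac{209000}{3 \cdot 277167} = \left(- \frac{209000}{3}\right) \frac{1}{277167} = - \frac{19000}{75591}$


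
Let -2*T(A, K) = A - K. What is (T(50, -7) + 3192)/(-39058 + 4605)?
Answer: -6327/68906 ≈ -0.091821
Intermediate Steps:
T(A, K) = K/2 - A/2 (T(A, K) = -(A - K)/2 = K/2 - A/2)
(T(50, -7) + 3192)/(-39058 + 4605) = (((1/2)*(-7) - 1/2*50) + 3192)/(-39058 + 4605) = ((-7/2 - 25) + 3192)/(-34453) = (-57/2 + 3192)*(-1/34453) = (6327/2)*(-1/34453) = -6327/68906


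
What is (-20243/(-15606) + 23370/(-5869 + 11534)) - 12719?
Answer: -224796367199/17681598 ≈ -12714.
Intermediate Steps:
(-20243/(-15606) + 23370/(-5869 + 11534)) - 12719 = (-20243*(-1/15606) + 23370/5665) - 12719 = (20243/15606 + 23370*(1/5665)) - 12719 = (20243/15606 + 4674/1133) - 12719 = 95877763/17681598 - 12719 = -224796367199/17681598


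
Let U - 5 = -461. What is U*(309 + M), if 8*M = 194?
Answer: -151962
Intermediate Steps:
U = -456 (U = 5 - 461 = -456)
M = 97/4 (M = (⅛)*194 = 97/4 ≈ 24.250)
U*(309 + M) = -456*(309 + 97/4) = -456*1333/4 = -151962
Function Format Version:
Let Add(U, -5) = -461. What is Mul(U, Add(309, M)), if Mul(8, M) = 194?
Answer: -151962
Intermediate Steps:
U = -456 (U = Add(5, -461) = -456)
M = Rational(97, 4) (M = Mul(Rational(1, 8), 194) = Rational(97, 4) ≈ 24.250)
Mul(U, Add(309, M)) = Mul(-456, Add(309, Rational(97, 4))) = Mul(-456, Rational(1333, 4)) = -151962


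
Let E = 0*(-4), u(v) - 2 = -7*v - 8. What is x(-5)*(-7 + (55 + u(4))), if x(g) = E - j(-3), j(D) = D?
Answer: 42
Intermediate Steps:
u(v) = -6 - 7*v (u(v) = 2 + (-7*v - 8) = 2 + (-8 - 7*v) = -6 - 7*v)
E = 0
x(g) = 3 (x(g) = 0 - 1*(-3) = 0 + 3 = 3)
x(-5)*(-7 + (55 + u(4))) = 3*(-7 + (55 + (-6 - 7*4))) = 3*(-7 + (55 + (-6 - 28))) = 3*(-7 + (55 - 34)) = 3*(-7 + 21) = 3*14 = 42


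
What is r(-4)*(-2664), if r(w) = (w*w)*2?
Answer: -85248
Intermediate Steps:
r(w) = 2*w² (r(w) = w²*2 = 2*w²)
r(-4)*(-2664) = (2*(-4)²)*(-2664) = (2*16)*(-2664) = 32*(-2664) = -85248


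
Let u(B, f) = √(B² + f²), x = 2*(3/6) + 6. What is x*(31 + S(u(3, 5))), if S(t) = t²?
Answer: 455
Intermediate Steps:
x = 7 (x = 2*(3*(⅙)) + 6 = 2*(½) + 6 = 1 + 6 = 7)
x*(31 + S(u(3, 5))) = 7*(31 + (√(3² + 5²))²) = 7*(31 + (√(9 + 25))²) = 7*(31 + (√34)²) = 7*(31 + 34) = 7*65 = 455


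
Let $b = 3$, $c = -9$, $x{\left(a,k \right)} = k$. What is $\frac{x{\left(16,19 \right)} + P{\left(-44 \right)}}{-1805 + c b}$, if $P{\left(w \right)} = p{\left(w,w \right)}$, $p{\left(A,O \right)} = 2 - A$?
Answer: $- \frac{65}{1832} \approx -0.03548$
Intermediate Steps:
$P{\left(w \right)} = 2 - w$
$\frac{x{\left(16,19 \right)} + P{\left(-44 \right)}}{-1805 + c b} = \frac{19 + \left(2 - -44\right)}{-1805 - 27} = \frac{19 + \left(2 + 44\right)}{-1805 - 27} = \frac{19 + 46}{-1832} = 65 \left(- \frac{1}{1832}\right) = - \frac{65}{1832}$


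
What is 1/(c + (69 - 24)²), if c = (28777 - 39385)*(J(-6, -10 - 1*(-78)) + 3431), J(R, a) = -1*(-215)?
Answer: -1/38674743 ≈ -2.5857e-8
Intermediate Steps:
J(R, a) = 215
c = -38676768 (c = (28777 - 39385)*(215 + 3431) = -10608*3646 = -38676768)
1/(c + (69 - 24)²) = 1/(-38676768 + (69 - 24)²) = 1/(-38676768 + 45²) = 1/(-38676768 + 2025) = 1/(-38674743) = -1/38674743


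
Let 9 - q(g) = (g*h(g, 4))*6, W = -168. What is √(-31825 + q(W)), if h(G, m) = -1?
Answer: 2*I*√8206 ≈ 181.17*I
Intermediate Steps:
q(g) = 9 + 6*g (q(g) = 9 - g*(-1)*6 = 9 - (-g)*6 = 9 - (-6)*g = 9 + 6*g)
√(-31825 + q(W)) = √(-31825 + (9 + 6*(-168))) = √(-31825 + (9 - 1008)) = √(-31825 - 999) = √(-32824) = 2*I*√8206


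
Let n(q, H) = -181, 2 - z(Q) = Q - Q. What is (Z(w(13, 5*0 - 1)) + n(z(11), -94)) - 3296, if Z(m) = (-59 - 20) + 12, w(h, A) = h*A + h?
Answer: -3544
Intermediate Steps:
z(Q) = 2 (z(Q) = 2 - (Q - Q) = 2 - 1*0 = 2 + 0 = 2)
w(h, A) = h + A*h (w(h, A) = A*h + h = h + A*h)
Z(m) = -67 (Z(m) = -79 + 12 = -67)
(Z(w(13, 5*0 - 1)) + n(z(11), -94)) - 3296 = (-67 - 181) - 3296 = -248 - 3296 = -3544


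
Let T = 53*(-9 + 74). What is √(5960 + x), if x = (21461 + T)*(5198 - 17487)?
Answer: I*√306063874 ≈ 17495.0*I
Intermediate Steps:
T = 3445 (T = 53*65 = 3445)
x = -306069834 (x = (21461 + 3445)*(5198 - 17487) = 24906*(-12289) = -306069834)
√(5960 + x) = √(5960 - 306069834) = √(-306063874) = I*√306063874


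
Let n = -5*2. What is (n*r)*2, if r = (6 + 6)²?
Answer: -2880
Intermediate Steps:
n = -10
r = 144 (r = 12² = 144)
(n*r)*2 = -10*144*2 = -1440*2 = -2880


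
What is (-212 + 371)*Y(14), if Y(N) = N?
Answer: 2226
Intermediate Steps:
(-212 + 371)*Y(14) = (-212 + 371)*14 = 159*14 = 2226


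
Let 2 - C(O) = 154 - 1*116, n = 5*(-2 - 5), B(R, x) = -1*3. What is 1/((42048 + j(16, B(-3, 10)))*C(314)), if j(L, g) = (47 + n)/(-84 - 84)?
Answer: -7/10596078 ≈ -6.6062e-7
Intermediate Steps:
B(R, x) = -3
n = -35 (n = 5*(-7) = -35)
j(L, g) = -1/14 (j(L, g) = (47 - 35)/(-84 - 84) = 12/(-168) = 12*(-1/168) = -1/14)
C(O) = -36 (C(O) = 2 - (154 - 1*116) = 2 - (154 - 116) = 2 - 1*38 = 2 - 38 = -36)
1/((42048 + j(16, B(-3, 10)))*C(314)) = 1/((42048 - 1/14)*(-36)) = -1/36/(588671/14) = (14/588671)*(-1/36) = -7/10596078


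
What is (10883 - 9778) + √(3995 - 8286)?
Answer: 1105 + I*√4291 ≈ 1105.0 + 65.506*I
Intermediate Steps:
(10883 - 9778) + √(3995 - 8286) = 1105 + √(-4291) = 1105 + I*√4291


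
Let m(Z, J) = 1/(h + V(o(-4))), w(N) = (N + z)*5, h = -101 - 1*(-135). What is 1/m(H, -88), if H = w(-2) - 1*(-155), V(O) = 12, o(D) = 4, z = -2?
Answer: 46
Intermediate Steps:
h = 34 (h = -101 + 135 = 34)
w(N) = -10 + 5*N (w(N) = (N - 2)*5 = (-2 + N)*5 = -10 + 5*N)
H = 135 (H = (-10 + 5*(-2)) - 1*(-155) = (-10 - 10) + 155 = -20 + 155 = 135)
m(Z, J) = 1/46 (m(Z, J) = 1/(34 + 12) = 1/46)
1/m(H, -88) = 1/(1/46) = 46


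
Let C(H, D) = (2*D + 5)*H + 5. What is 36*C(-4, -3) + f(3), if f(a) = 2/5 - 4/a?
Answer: 4846/15 ≈ 323.07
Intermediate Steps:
f(a) = ⅖ - 4/a (f(a) = 2*(⅕) - 4/a = ⅖ - 4/a)
C(H, D) = 5 + H*(5 + 2*D) (C(H, D) = (5 + 2*D)*H + 5 = H*(5 + 2*D) + 5 = 5 + H*(5 + 2*D))
36*C(-4, -3) + f(3) = 36*(5 + 5*(-4) + 2*(-3)*(-4)) + (⅖ - 4/3) = 36*(5 - 20 + 24) + (⅖ - 4*⅓) = 36*9 + (⅖ - 4/3) = 324 - 14/15 = 4846/15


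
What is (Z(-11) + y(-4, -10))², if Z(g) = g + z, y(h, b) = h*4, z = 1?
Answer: 676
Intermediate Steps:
y(h, b) = 4*h
Z(g) = 1 + g (Z(g) = g + 1 = 1 + g)
(Z(-11) + y(-4, -10))² = ((1 - 11) + 4*(-4))² = (-10 - 16)² = (-26)² = 676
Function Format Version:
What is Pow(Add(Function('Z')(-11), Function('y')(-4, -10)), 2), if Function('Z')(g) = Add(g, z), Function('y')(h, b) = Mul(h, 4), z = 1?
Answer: 676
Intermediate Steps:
Function('y')(h, b) = Mul(4, h)
Function('Z')(g) = Add(1, g) (Function('Z')(g) = Add(g, 1) = Add(1, g))
Pow(Add(Function('Z')(-11), Function('y')(-4, -10)), 2) = Pow(Add(Add(1, -11), Mul(4, -4)), 2) = Pow(Add(-10, -16), 2) = Pow(-26, 2) = 676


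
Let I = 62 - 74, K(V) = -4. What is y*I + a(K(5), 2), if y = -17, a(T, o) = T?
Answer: 200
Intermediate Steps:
I = -12
y*I + a(K(5), 2) = -17*(-12) - 4 = 204 - 4 = 200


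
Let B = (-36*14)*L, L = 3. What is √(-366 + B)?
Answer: I*√1878 ≈ 43.336*I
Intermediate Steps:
B = -1512 (B = -36*14*3 = -504*3 = -1512)
√(-366 + B) = √(-366 - 1512) = √(-1878) = I*√1878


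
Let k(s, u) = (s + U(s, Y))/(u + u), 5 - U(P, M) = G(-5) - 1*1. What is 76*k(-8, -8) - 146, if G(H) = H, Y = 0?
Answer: -641/4 ≈ -160.25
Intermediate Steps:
U(P, M) = 11 (U(P, M) = 5 - (-5 - 1*1) = 5 - (-5 - 1) = 5 - 1*(-6) = 5 + 6 = 11)
k(s, u) = (11 + s)/(2*u) (k(s, u) = (s + 11)/(u + u) = (11 + s)/((2*u)) = (11 + s)*(1/(2*u)) = (11 + s)/(2*u))
76*k(-8, -8) - 146 = 76*((½)*(11 - 8)/(-8)) - 146 = 76*((½)*(-⅛)*3) - 146 = 76*(-3/16) - 146 = -57/4 - 146 = -641/4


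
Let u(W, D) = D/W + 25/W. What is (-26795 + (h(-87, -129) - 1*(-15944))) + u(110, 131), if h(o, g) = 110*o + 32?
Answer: -1121317/55 ≈ -20388.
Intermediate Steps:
h(o, g) = 32 + 110*o
u(W, D) = 25/W + D/W
(-26795 + (h(-87, -129) - 1*(-15944))) + u(110, 131) = (-26795 + ((32 + 110*(-87)) - 1*(-15944))) + (25 + 131)/110 = (-26795 + ((32 - 9570) + 15944)) + (1/110)*156 = (-26795 + (-9538 + 15944)) + 78/55 = (-26795 + 6406) + 78/55 = -20389 + 78/55 = -1121317/55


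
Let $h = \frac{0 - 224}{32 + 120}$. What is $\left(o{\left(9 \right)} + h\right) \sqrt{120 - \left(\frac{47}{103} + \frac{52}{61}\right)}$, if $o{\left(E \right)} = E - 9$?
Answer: $- \frac{28 \sqrt{4685465571}}{119377} \approx -16.055$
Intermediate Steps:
$o{\left(E \right)} = -9 + E$
$h = - \frac{28}{19}$ ($h = - \frac{224}{152} = \left(-224\right) \frac{1}{152} = - \frac{28}{19} \approx -1.4737$)
$\left(o{\left(9 \right)} + h\right) \sqrt{120 - \left(\frac{47}{103} + \frac{52}{61}\right)} = \left(\left(-9 + 9\right) - \frac{28}{19}\right) \sqrt{120 - \left(\frac{47}{103} + \frac{52}{61}\right)} = \left(0 - \frac{28}{19}\right) \sqrt{120 - \frac{8223}{6283}} = - \frac{28 \sqrt{120 - \frac{8223}{6283}}}{19} = - \frac{28 \sqrt{\frac{745737}{6283}}}{19} = - \frac{28 \frac{\sqrt{4685465571}}{6283}}{19} = - \frac{28 \sqrt{4685465571}}{119377}$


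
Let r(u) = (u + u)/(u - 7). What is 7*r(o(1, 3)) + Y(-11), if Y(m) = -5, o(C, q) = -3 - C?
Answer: 1/11 ≈ 0.090909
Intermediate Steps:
r(u) = 2*u/(-7 + u) (r(u) = (2*u)/(-7 + u) = 2*u/(-7 + u))
7*r(o(1, 3)) + Y(-11) = 7*(2*(-3 - 1*1)/(-7 + (-3 - 1*1))) - 5 = 7*(2*(-3 - 1)/(-7 + (-3 - 1))) - 5 = 7*(2*(-4)/(-7 - 4)) - 5 = 7*(2*(-4)/(-11)) - 5 = 7*(2*(-4)*(-1/11)) - 5 = 7*(8/11) - 5 = 56/11 - 5 = 1/11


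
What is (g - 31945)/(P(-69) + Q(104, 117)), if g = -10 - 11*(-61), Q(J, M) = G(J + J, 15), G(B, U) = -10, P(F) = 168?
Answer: -198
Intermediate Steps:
Q(J, M) = -10
g = 661 (g = -10 + 671 = 661)
(g - 31945)/(P(-69) + Q(104, 117)) = (661 - 31945)/(168 - 10) = -31284/158 = -31284*1/158 = -198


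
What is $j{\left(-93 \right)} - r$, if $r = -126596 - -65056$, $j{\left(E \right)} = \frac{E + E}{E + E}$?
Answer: $61541$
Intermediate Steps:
$j{\left(E \right)} = 1$ ($j{\left(E \right)} = \frac{2 E}{2 E} = 2 E \frac{1}{2 E} = 1$)
$r = -61540$ ($r = -126596 + 65056 = -61540$)
$j{\left(-93 \right)} - r = 1 - -61540 = 1 + 61540 = 61541$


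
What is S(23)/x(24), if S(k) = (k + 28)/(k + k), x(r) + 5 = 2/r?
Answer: -306/1357 ≈ -0.22550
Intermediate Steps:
x(r) = -5 + 2/r
S(k) = (28 + k)/(2*k) (S(k) = (28 + k)/((2*k)) = (28 + k)*(1/(2*k)) = (28 + k)/(2*k))
S(23)/x(24) = ((1/2)*(28 + 23)/23)/(-5 + 2/24) = ((1/2)*(1/23)*51)/(-5 + 2*(1/24)) = 51/(46*(-5 + 1/12)) = 51/(46*(-59/12)) = (51/46)*(-12/59) = -306/1357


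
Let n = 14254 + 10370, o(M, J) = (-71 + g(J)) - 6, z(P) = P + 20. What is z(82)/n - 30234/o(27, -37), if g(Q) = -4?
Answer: 1531873/4104 ≈ 373.26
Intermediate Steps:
z(P) = 20 + P
o(M, J) = -81 (o(M, J) = (-71 - 4) - 6 = -75 - 6 = -81)
n = 24624
z(82)/n - 30234/o(27, -37) = (20 + 82)/24624 - 30234/(-81) = 102*(1/24624) - 30234*(-1/81) = 17/4104 + 10078/27 = 1531873/4104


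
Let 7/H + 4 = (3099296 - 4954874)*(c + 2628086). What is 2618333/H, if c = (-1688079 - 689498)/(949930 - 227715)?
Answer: -224918806548131233187662/123305 ≈ -1.8241e+18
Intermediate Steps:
c = -2377577/722215 ≈ -3.2921
H = -123305/85901528395407014 (H = 7/(-4 + (3099296 - 4954874)*(-2377577/722215 + 2628086)) = 7/(-4 - 1855578*1898040752913/722215) = 7/(-4 - 85901528395336554/17615) = 7/(-85901528395407014/17615) = 7*(-17615/85901528395407014) = -123305/85901528395407014 ≈ -1.4354e-12)
2618333/H = 2618333/(-123305/85901528395407014) = 2618333*(-85901528395407014/123305) = -224918806548131233187662/123305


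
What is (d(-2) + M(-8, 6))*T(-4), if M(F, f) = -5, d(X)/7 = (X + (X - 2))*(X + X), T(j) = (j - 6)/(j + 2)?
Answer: 815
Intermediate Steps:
T(j) = (-6 + j)/(2 + j)
d(X) = 14*X*(-2 + 2*X) (d(X) = 7*((X + (X - 2))*(X + X)) = 7*((X + (-2 + X))*(2*X)) = 7*((-2 + 2*X)*(2*X)) = 7*(2*X*(-2 + 2*X)) = 14*X*(-2 + 2*X))
(d(-2) + M(-8, 6))*T(-4) = (28*(-2)*(-1 - 2) - 5)*((-6 - 4)/(2 - 4)) = (28*(-2)*(-3) - 5)*(-10/(-2)) = (168 - 5)*(-½*(-10)) = 163*5 = 815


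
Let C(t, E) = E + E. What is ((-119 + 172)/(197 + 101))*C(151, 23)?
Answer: 1219/149 ≈ 8.1812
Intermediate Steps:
C(t, E) = 2*E
((-119 + 172)/(197 + 101))*C(151, 23) = ((-119 + 172)/(197 + 101))*(2*23) = (53/298)*46 = 1219/149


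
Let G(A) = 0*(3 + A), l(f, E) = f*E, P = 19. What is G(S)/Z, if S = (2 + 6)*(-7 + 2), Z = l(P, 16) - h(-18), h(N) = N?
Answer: 0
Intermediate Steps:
l(f, E) = E*f
Z = 322 (Z = 16*19 - 1*(-18) = 304 + 18 = 322)
S = -40 (S = 8*(-5) = -40)
G(A) = 0
G(S)/Z = 0/322 = 0*(1/322) = 0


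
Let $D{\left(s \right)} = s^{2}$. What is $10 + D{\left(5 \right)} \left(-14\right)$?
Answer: $-340$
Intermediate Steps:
$10 + D{\left(5 \right)} \left(-14\right) = 10 + 5^{2} \left(-14\right) = 10 + 25 \left(-14\right) = 10 - 350 = -340$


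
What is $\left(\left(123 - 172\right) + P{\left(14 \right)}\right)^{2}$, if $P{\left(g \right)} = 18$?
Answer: $961$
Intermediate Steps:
$\left(\left(123 - 172\right) + P{\left(14 \right)}\right)^{2} = \left(\left(123 - 172\right) + 18\right)^{2} = \left(-49 + 18\right)^{2} = \left(-31\right)^{2} = 961$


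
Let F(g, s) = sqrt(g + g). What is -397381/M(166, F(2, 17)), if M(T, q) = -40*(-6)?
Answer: -397381/240 ≈ -1655.8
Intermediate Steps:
F(g, s) = sqrt(2)*sqrt(g) (F(g, s) = sqrt(2*g) = sqrt(2)*sqrt(g))
M(T, q) = 240
-397381/M(166, F(2, 17)) = -397381/240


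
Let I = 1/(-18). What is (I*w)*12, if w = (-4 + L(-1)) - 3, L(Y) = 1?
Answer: 4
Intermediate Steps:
I = -1/18 ≈ -0.055556
w = -6 (w = (-4 + 1) - 3 = -3 - 3 = -6)
(I*w)*12 = -1/18*(-6)*12 = (1/3)*12 = 4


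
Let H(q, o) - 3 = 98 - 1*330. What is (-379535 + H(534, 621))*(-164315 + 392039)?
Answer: -86481377136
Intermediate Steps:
H(q, o) = -229 (H(q, o) = 3 + (98 - 1*330) = 3 + (98 - 330) = 3 - 232 = -229)
(-379535 + H(534, 621))*(-164315 + 392039) = (-379535 - 229)*(-164315 + 392039) = -379764*227724 = -86481377136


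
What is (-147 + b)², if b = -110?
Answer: 66049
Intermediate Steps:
(-147 + b)² = (-147 - 110)² = (-257)² = 66049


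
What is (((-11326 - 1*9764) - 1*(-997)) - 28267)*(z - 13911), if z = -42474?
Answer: 2726778600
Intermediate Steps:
(((-11326 - 1*9764) - 1*(-997)) - 28267)*(z - 13911) = (((-11326 - 1*9764) - 1*(-997)) - 28267)*(-42474 - 13911) = (((-11326 - 9764) + 997) - 28267)*(-56385) = ((-21090 + 997) - 28267)*(-56385) = (-20093 - 28267)*(-56385) = -48360*(-56385) = 2726778600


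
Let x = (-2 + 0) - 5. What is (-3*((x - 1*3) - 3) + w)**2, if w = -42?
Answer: 9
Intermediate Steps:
x = -7 (x = -2 - 5 = -7)
(-3*((x - 1*3) - 3) + w)**2 = (-3*((-7 - 1*3) - 3) - 42)**2 = (-3*((-7 - 3) - 3) - 42)**2 = (-3*(-10 - 3) - 42)**2 = (-3*(-13) - 42)**2 = (39 - 42)**2 = (-3)**2 = 9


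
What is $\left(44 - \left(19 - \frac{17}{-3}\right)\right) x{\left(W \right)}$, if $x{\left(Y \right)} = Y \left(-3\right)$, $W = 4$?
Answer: $-232$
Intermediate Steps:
$x{\left(Y \right)} = - 3 Y$
$\left(44 - \left(19 - \frac{17}{-3}\right)\right) x{\left(W \right)} = \left(44 - \left(19 - \frac{17}{-3}\right)\right) \left(\left(-3\right) 4\right) = \left(44 + \left(-19 + 17 \left(- \frac{1}{3}\right)\right)\right) \left(-12\right) = \left(44 - \frac{74}{3}\right) \left(-12\right) = \frac{58}{3} \left(-12\right) = -232$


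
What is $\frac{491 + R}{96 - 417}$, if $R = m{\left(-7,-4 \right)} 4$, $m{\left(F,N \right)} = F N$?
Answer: $- \frac{201}{107} \approx -1.8785$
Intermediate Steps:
$R = 112$ ($R = \left(-7\right) \left(-4\right) 4 = 28 \cdot 4 = 112$)
$\frac{491 + R}{96 - 417} = \frac{491 + 112}{96 - 417} = \frac{603}{-321} = 603 \left(- \frac{1}{321}\right) = - \frac{201}{107}$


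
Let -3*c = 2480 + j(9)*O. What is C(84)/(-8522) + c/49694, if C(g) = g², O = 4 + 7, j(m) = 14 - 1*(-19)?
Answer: -538075319/635238402 ≈ -0.84704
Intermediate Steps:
j(m) = 33 (j(m) = 14 + 19 = 33)
O = 11
c = -2843/3 (c = -(2480 + 33*11)/3 = -(2480 + 363)/3 = -⅓*2843 = -2843/3 ≈ -947.67)
C(84)/(-8522) + c/49694 = 84²/(-8522) - 2843/3/49694 = 7056*(-1/8522) - 2843/3*1/49694 = -3528/4261 - 2843/149082 = -538075319/635238402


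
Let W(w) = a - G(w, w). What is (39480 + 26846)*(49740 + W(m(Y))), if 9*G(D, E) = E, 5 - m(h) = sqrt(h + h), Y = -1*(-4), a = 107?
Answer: 29755037468/9 + 132652*sqrt(2)/9 ≈ 3.3061e+9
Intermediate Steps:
Y = 4
m(h) = 5 - sqrt(2)*sqrt(h) (m(h) = 5 - sqrt(h + h) = 5 - sqrt(2*h) = 5 - sqrt(2)*sqrt(h))
G(D, E) = E/9
W(w) = 107 - w/9
(39480 + 26846)*(49740 + W(m(Y))) = (39480 + 26846)*(49740 + (107 - (5 - sqrt(2)*sqrt(4))/9)) = 66326*(49740 + (107 - (5 - 1*sqrt(2)*2)/9)) = 66326*(49740 + (107 - (5 - 2*sqrt(2))/9)) = 66326*(49740 + (107 + (-5/9 + 2*sqrt(2)/9))) = 66326*(49740 + (958/9 + 2*sqrt(2)/9)) = 66326*(448618/9 + 2*sqrt(2)/9) = 29755037468/9 + 132652*sqrt(2)/9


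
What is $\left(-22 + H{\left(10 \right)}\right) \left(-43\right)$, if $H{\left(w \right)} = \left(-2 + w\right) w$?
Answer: $-2494$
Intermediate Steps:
$H{\left(w \right)} = w \left(-2 + w\right)$
$\left(-22 + H{\left(10 \right)}\right) \left(-43\right) = \left(-22 + 10 \left(-2 + 10\right)\right) \left(-43\right) = \left(-22 + 10 \cdot 8\right) \left(-43\right) = \left(-22 + 80\right) \left(-43\right) = 58 \left(-43\right) = -2494$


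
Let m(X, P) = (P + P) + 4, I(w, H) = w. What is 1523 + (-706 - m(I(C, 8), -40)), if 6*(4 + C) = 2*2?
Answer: 893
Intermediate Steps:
C = -10/3 (C = -4 + (2*2)/6 = -4 + (⅙)*4 = -4 + ⅔ = -10/3 ≈ -3.3333)
m(X, P) = 4 + 2*P (m(X, P) = 2*P + 4 = 4 + 2*P)
1523 + (-706 - m(I(C, 8), -40)) = 1523 + (-706 - (4 + 2*(-40))) = 1523 + (-706 - (4 - 80)) = 1523 + (-706 - 1*(-76)) = 1523 + (-706 + 76) = 1523 - 630 = 893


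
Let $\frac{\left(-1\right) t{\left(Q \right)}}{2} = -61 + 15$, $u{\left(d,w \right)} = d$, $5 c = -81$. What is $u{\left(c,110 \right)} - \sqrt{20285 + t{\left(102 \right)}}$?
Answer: $- \frac{81}{5} - \sqrt{20377} \approx -158.95$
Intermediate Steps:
$c = - \frac{81}{5}$ ($c = \frac{1}{5} \left(-81\right) = - \frac{81}{5} \approx -16.2$)
$t{\left(Q \right)} = 92$ ($t{\left(Q \right)} = - 2 \left(-61 + 15\right) = \left(-2\right) \left(-46\right) = 92$)
$u{\left(c,110 \right)} - \sqrt{20285 + t{\left(102 \right)}} = - \frac{81}{5} - \sqrt{20285 + 92} = - \frac{81}{5} - \sqrt{20377}$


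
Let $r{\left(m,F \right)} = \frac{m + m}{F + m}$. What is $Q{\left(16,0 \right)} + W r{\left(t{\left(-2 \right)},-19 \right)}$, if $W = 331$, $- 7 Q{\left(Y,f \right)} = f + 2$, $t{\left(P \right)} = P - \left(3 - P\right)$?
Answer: $\frac{16193}{91} \approx 177.95$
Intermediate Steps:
$t{\left(P \right)} = -3 + 2 P$ ($t{\left(P \right)} = P + \left(-3 + P\right) = -3 + 2 P$)
$r{\left(m,F \right)} = \frac{2 m}{F + m}$
$Q{\left(Y,f \right)} = - \frac{2}{7} - \frac{f}{7}$ ($Q{\left(Y,f \right)} = - \frac{f + 2}{7} = - \frac{2 + f}{7} = - \frac{2}{7} - \frac{f}{7}$)
$Q{\left(16,0 \right)} + W r{\left(t{\left(-2 \right)},-19 \right)} = \left(- \frac{2}{7} - 0\right) + 331 \frac{2 \left(-3 + 2 \left(-2\right)\right)}{-19 + \left(-3 + 2 \left(-2\right)\right)} = \left(- \frac{2}{7} + 0\right) + 331 \frac{2 \left(-3 - 4\right)}{-19 - 7} = - \frac{2}{7} + 331 \cdot 2 \left(-7\right) \frac{1}{-19 - 7} = - \frac{2}{7} + 331 \cdot 2 \left(-7\right) \frac{1}{-26} = - \frac{2}{7} + 331 \cdot 2 \left(-7\right) \left(- \frac{1}{26}\right) = - \frac{2}{7} + 331 \cdot \frac{7}{13} = - \frac{2}{7} + \frac{2317}{13} = \frac{16193}{91}$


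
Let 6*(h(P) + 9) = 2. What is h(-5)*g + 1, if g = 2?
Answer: -49/3 ≈ -16.333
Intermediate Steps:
h(P) = -26/3 (h(P) = -9 + (1/6)*2 = -9 + 1/3 = -26/3)
h(-5)*g + 1 = -26/3*2 + 1 = -52/3 + 1 = -49/3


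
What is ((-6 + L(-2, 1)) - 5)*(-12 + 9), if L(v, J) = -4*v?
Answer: 9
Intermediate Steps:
((-6 + L(-2, 1)) - 5)*(-12 + 9) = ((-6 - 4*(-2)) - 5)*(-12 + 9) = ((-6 + 8) - 5)*(-3) = (2 - 5)*(-3) = -3*(-3) = 9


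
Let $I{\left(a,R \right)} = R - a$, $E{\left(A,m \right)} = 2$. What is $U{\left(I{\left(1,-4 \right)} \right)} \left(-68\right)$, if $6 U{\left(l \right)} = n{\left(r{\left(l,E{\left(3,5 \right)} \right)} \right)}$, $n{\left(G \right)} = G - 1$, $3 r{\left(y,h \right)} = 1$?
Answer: $\frac{68}{9} \approx 7.5556$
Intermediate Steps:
$r{\left(y,h \right)} = \frac{1}{3}$ ($r{\left(y,h \right)} = \frac{1}{3} \cdot 1 = \frac{1}{3}$)
$n{\left(G \right)} = -1 + G$
$U{\left(l \right)} = - \frac{1}{9}$ ($U{\left(l \right)} = \frac{-1 + \frac{1}{3}}{6} = \frac{1}{6} \left(- \frac{2}{3}\right) = - \frac{1}{9}$)
$U{\left(I{\left(1,-4 \right)} \right)} \left(-68\right) = \left(- \frac{1}{9}\right) \left(-68\right) = \frac{68}{9}$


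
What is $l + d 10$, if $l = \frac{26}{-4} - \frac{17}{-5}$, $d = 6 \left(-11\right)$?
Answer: $- \frac{6631}{10} \approx -663.1$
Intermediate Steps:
$d = -66$
$l = - \frac{31}{10}$ ($l = 26 \left(- \frac{1}{4}\right) - - \frac{17}{5} = - \frac{13}{2} + \frac{17}{5} = - \frac{31}{10} \approx -3.1$)
$l + d 10 = - \frac{31}{10} - 660 = - \frac{6631}{10}$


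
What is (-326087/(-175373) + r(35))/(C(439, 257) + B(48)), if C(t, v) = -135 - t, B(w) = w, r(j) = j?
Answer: -3232071/46123099 ≈ -0.070075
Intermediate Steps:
(-326087/(-175373) + r(35))/(C(439, 257) + B(48)) = (-326087/(-175373) + 35)/((-135 - 1*439) + 48) = (-326087*(-1/175373) + 35)/((-135 - 439) + 48) = (326087/175373 + 35)/(-574 + 48) = (6464142/175373)/(-526) = (6464142/175373)*(-1/526) = -3232071/46123099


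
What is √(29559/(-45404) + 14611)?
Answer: √7529893403035/22702 ≈ 120.87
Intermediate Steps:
√(29559/(-45404) + 14611) = √(29559*(-1/45404) + 14611) = √(-29559/45404 + 14611) = √(663368285/45404) = √7529893403035/22702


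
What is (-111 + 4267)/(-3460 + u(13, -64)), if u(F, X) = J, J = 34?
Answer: -2078/1713 ≈ -1.2131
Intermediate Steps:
u(F, X) = 34
(-111 + 4267)/(-3460 + u(13, -64)) = (-111 + 4267)/(-3460 + 34) = 4156/(-3426) = 4156*(-1/3426) = -2078/1713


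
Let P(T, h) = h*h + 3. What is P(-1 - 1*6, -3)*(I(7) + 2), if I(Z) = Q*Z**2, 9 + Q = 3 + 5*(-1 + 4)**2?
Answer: 22956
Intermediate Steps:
P(T, h) = 3 + h**2 (P(T, h) = h**2 + 3 = 3 + h**2)
Q = 39 (Q = -9 + (3 + 5*(-1 + 4)**2) = -9 + (3 + 5*3**2) = -9 + (3 + 5*9) = -9 + (3 + 45) = -9 + 48 = 39)
I(Z) = 39*Z**2
P(-1 - 1*6, -3)*(I(7) + 2) = (3 + (-3)**2)*(39*7**2 + 2) = (3 + 9)*(39*49 + 2) = 12*(1911 + 2) = 12*1913 = 22956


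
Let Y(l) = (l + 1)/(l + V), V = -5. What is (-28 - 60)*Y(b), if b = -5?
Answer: -176/5 ≈ -35.200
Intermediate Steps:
Y(l) = (1 + l)/(-5 + l) (Y(l) = (l + 1)/(l - 5) = (1 + l)/(-5 + l))
(-28 - 60)*Y(b) = (-28 - 60)*((1 - 5)/(-5 - 5)) = -88*(-4)/(-10) = -(-44)*(-4)/5 = -88*⅖ = -176/5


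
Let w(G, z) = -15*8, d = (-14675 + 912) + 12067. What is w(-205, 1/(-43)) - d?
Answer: 1576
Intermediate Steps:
d = -1696 (d = -13763 + 12067 = -1696)
w(G, z) = -120
w(-205, 1/(-43)) - d = -120 - 1*(-1696) = -120 + 1696 = 1576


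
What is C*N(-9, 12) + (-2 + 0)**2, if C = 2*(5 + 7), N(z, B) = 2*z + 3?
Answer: -356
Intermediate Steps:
N(z, B) = 3 + 2*z
C = 24 (C = 2*12 = 24)
C*N(-9, 12) + (-2 + 0)**2 = 24*(3 + 2*(-9)) + (-2 + 0)**2 = 24*(3 - 18) + (-2)**2 = 24*(-15) + 4 = -360 + 4 = -356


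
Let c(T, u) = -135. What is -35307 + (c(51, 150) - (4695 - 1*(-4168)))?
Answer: -44305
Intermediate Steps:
-35307 + (c(51, 150) - (4695 - 1*(-4168))) = -35307 + (-135 - (4695 - 1*(-4168))) = -35307 + (-135 - (4695 + 4168)) = -35307 + (-135 - 1*8863) = -35307 + (-135 - 8863) = -35307 - 8998 = -44305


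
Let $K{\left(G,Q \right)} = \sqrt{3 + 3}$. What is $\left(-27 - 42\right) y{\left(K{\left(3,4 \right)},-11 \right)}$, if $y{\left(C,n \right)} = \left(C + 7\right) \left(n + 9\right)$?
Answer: $966 + 138 \sqrt{6} \approx 1304.0$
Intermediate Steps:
$K{\left(G,Q \right)} = \sqrt{6}$
$y{\left(C,n \right)} = \left(7 + C\right) \left(9 + n\right)$
$\left(-27 - 42\right) y{\left(K{\left(3,4 \right)},-11 \right)} = \left(-27 - 42\right) \left(63 + 7 \left(-11\right) + 9 \sqrt{6} + \sqrt{6} \left(-11\right)\right) = \left(-27 - 42\right) \left(63 - 77 + 9 \sqrt{6} - 11 \sqrt{6}\right) = - 69 \left(-14 - 2 \sqrt{6}\right) = 966 + 138 \sqrt{6}$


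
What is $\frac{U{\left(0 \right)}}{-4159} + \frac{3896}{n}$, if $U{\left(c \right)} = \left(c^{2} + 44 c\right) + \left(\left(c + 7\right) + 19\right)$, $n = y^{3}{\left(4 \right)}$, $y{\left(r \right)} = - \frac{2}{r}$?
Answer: $- \frac{129627738}{4159} \approx -31168.0$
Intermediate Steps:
$n = - \frac{1}{8}$ ($n = \left(- \frac{2}{4}\right)^{3} = \left(\left(-2\right) \frac{1}{4}\right)^{3} = \left(- \frac{1}{2}\right)^{3} = - \frac{1}{8} \approx -0.125$)
$U{\left(c \right)} = 26 + c^{2} + 45 c$ ($U{\left(c \right)} = \left(c^{2} + 44 c\right) + \left(\left(7 + c\right) + 19\right) = \left(c^{2} + 44 c\right) + \left(26 + c\right) = 26 + c^{2} + 45 c$)
$\frac{U{\left(0 \right)}}{-4159} + \frac{3896}{n} = \frac{26 + 0^{2} + 45 \cdot 0}{-4159} + \frac{3896}{- \frac{1}{8}} = \left(26 + 0 + 0\right) \left(- \frac{1}{4159}\right) + 3896 \left(-8\right) = 26 \left(- \frac{1}{4159}\right) - 31168 = - \frac{26}{4159} - 31168 = - \frac{129627738}{4159}$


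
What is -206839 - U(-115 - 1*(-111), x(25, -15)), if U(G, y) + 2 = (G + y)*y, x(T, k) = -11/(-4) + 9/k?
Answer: -82733209/400 ≈ -2.0683e+5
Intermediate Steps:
x(T, k) = 11/4 + 9/k (x(T, k) = -11*(-1/4) + 9/k = 11/4 + 9/k)
U(G, y) = -2 + y*(G + y) (U(G, y) = -2 + (G + y)*y = -2 + y*(G + y))
-206839 - U(-115 - 1*(-111), x(25, -15)) = -206839 - (-2 + (11/4 + 9/(-15))**2 + (-115 - 1*(-111))*(11/4 + 9/(-15))) = -206839 - (-2 + (11/4 + 9*(-1/15))**2 + (-115 + 111)*(11/4 + 9*(-1/15))) = -206839 - (-2 + (11/4 - 3/5)**2 - 4*(11/4 - 3/5)) = -206839 - (-2 + (43/20)**2 - 4*43/20) = -206839 - (-2 + 1849/400 - 43/5) = -206839 - 1*(-2391/400) = -206839 + 2391/400 = -82733209/400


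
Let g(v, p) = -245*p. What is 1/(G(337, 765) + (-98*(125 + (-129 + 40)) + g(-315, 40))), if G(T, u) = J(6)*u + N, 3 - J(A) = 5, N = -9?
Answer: -1/14867 ≈ -6.7263e-5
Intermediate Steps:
J(A) = -2 (J(A) = 3 - 1*5 = 3 - 5 = -2)
G(T, u) = -9 - 2*u (G(T, u) = -2*u - 9 = -9 - 2*u)
1/(G(337, 765) + (-98*(125 + (-129 + 40)) + g(-315, 40))) = 1/((-9 - 2*765) + (-98*(125 + (-129 + 40)) - 245*40)) = 1/((-9 - 1530) + (-98*(125 - 89) - 9800)) = 1/(-1539 + (-98*36 - 9800)) = 1/(-1539 + (-3528 - 9800)) = 1/(-1539 - 13328) = 1/(-14867) = -1/14867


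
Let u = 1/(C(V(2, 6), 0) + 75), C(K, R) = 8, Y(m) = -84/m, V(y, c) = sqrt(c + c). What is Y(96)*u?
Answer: -7/664 ≈ -0.010542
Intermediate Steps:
V(y, c) = sqrt(2)*sqrt(c) (V(y, c) = sqrt(2*c) = sqrt(2)*sqrt(c))
u = 1/83 (u = 1/(8 + 75) = 1/83 ≈ 0.012048)
Y(96)*u = -84/96*(1/83) = -84*1/96*(1/83) = -7/8*1/83 = -7/664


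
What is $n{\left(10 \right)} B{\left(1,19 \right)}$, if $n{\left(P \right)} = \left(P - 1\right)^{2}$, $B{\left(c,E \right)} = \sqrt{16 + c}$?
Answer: $81 \sqrt{17} \approx 333.97$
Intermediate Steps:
$n{\left(P \right)} = \left(-1 + P\right)^{2}$
$n{\left(10 \right)} B{\left(1,19 \right)} = \left(-1 + 10\right)^{2} \sqrt{16 + 1} = 9^{2} \sqrt{17} = 81 \sqrt{17}$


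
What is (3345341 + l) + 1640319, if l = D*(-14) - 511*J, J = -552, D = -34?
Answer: 5268208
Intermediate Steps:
l = 282548 (l = -34*(-14) - 511*(-552) = 476 + 282072 = 282548)
(3345341 + l) + 1640319 = (3345341 + 282548) + 1640319 = 3627889 + 1640319 = 5268208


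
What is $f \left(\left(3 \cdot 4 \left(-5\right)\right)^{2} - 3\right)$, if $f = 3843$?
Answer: $13823271$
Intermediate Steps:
$f \left(\left(3 \cdot 4 \left(-5\right)\right)^{2} - 3\right) = 3843 \left(\left(3 \cdot 4 \left(-5\right)\right)^{2} - 3\right) = 3843 \left(\left(12 \left(-5\right)\right)^{2} - 3\right) = 3843 \left(\left(-60\right)^{2} - 3\right) = 3843 \left(3600 - 3\right) = 3843 \cdot 3597 = 13823271$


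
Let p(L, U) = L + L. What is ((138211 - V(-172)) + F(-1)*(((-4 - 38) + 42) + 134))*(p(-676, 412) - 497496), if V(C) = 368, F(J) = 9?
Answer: -69364315552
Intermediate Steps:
p(L, U) = 2*L
((138211 - V(-172)) + F(-1)*(((-4 - 38) + 42) + 134))*(p(-676, 412) - 497496) = ((138211 - 1*368) + 9*(((-4 - 38) + 42) + 134))*(2*(-676) - 497496) = ((138211 - 368) + 9*((-42 + 42) + 134))*(-1352 - 497496) = (137843 + 9*(0 + 134))*(-498848) = (137843 + 9*134)*(-498848) = (137843 + 1206)*(-498848) = 139049*(-498848) = -69364315552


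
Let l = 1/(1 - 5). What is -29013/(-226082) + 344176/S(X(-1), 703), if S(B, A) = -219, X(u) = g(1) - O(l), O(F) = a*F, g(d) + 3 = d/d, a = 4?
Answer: -77805644585/49511958 ≈ -1571.5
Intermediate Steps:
g(d) = -2 (g(d) = -3 + d/d = -3 + 1 = -2)
l = -¼ (l = 1/(-4) = -¼ ≈ -0.25000)
O(F) = 4*F
X(u) = -1 (X(u) = -2 - 4*(-1)/4 = -2 - 1*(-1) = -2 + 1 = -1)
-29013/(-226082) + 344176/S(X(-1), 703) = -29013/(-226082) + 344176/(-219) = -29013*(-1/226082) + 344176*(-1/219) = 29013/226082 - 344176/219 = -77805644585/49511958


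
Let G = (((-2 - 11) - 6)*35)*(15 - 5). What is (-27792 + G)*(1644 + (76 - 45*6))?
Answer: -49940900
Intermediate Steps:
G = -6650 (G = ((-13 - 6)*35)*10 = -19*35*10 = -665*10 = -6650)
(-27792 + G)*(1644 + (76 - 45*6)) = (-27792 - 6650)*(1644 + (76 - 45*6)) = -34442*(1644 + (76 - 270)) = -34442*(1644 - 194) = -34442*1450 = -49940900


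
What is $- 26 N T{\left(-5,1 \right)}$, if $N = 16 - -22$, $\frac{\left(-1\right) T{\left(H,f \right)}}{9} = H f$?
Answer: $-44460$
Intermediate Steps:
$T{\left(H,f \right)} = - 9 H f$
$N = 38$ ($N = 16 + 22 = 38$)
$- 26 N T{\left(-5,1 \right)} = \left(-26\right) 38 \left(\left(-9\right) \left(-5\right) 1\right) = \left(-988\right) 45 = -44460$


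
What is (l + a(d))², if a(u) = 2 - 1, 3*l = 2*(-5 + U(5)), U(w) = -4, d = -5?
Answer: 25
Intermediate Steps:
l = -6 (l = (2*(-5 - 4))/3 = (2*(-9))/3 = (⅓)*(-18) = -6)
a(u) = 1
(l + a(d))² = (-6 + 1)² = (-5)² = 25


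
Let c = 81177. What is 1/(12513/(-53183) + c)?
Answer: 53183/4317223878 ≈ 1.2319e-5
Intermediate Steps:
1/(12513/(-53183) + c) = 1/(12513/(-53183) + 81177) = 1/(12513*(-1/53183) + 81177) = 1/(-12513/53183 + 81177) = 1/(4317223878/53183) = 53183/4317223878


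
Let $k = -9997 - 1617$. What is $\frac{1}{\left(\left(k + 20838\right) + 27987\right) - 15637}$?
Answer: $\frac{1}{21574} \approx 4.6352 \cdot 10^{-5}$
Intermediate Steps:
$k = -11614$ ($k = -9997 - 1617 = -11614$)
$\frac{1}{\left(\left(k + 20838\right) + 27987\right) - 15637} = \frac{1}{\left(\left(-11614 + 20838\right) + 27987\right) - 15637} = \frac{1}{\left(9224 + 27987\right) - 15637} = \frac{1}{37211 - 15637} = \frac{1}{21574}$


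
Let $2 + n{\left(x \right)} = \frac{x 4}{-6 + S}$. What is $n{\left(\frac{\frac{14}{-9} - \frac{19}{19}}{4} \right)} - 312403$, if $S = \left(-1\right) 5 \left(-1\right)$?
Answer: $- \frac{2811622}{9} \approx -3.124 \cdot 10^{5}$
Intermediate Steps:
$S = 5$ ($S = \left(-5\right) \left(-1\right) = 5$)
$n{\left(x \right)} = -2 - 4 x$ ($n{\left(x \right)} = -2 + \frac{x 4}{-6 + 5} = -2 + \frac{4 x}{-1} = -2 + 4 x \left(-1\right) = -2 - 4 x$)
$n{\left(\frac{\frac{14}{-9} - \frac{19}{19}}{4} \right)} - 312403 = \left(-2 - 4 \frac{\frac{14}{-9} - \frac{19}{19}}{4}\right) - 312403 = \left(-2 - 4 \frac{14 \left(- \frac{1}{9}\right) - 1}{4}\right) - 312403 = \left(-2 - 4 \frac{- \frac{14}{9} - 1}{4}\right) - 312403 = \left(-2 - 4 \cdot \frac{1}{4} \left(- \frac{23}{9}\right)\right) - 312403 = \left(-2 - - \frac{23}{9}\right) - 312403 = \left(-2 + \frac{23}{9}\right) - 312403 = \frac{5}{9} - 312403 = - \frac{2811622}{9}$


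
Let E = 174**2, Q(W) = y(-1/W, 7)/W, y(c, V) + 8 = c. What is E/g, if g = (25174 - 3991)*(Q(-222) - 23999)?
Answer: -497374128/8351503248401 ≈ -5.9555e-5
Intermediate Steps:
y(c, V) = -8 + c
Q(W) = (-8 - 1/W)/W
g = -8351503248401/16428 (g = (25174 - 3991)*((-1 - 8*(-222))/(-222)**2 - 23999) = 21183*((-1 + 1776)/49284 - 23999) = 21183*((1/49284)*1775 - 23999) = 21183*(1775/49284 - 23999) = 21183*(-1182764941/49284) = -8351503248401/16428 ≈ -5.0837e+8)
E = 30276
E/g = 30276/(-8351503248401/16428) = 30276*(-16428/8351503248401) = -497374128/8351503248401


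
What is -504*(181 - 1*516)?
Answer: 168840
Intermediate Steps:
-504*(181 - 1*516) = -504*(181 - 516) = -504*(-335) = 168840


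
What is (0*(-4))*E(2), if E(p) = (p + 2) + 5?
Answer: 0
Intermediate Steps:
E(p) = 7 + p (E(p) = (2 + p) + 5 = 7 + p)
(0*(-4))*E(2) = (0*(-4))*(7 + 2) = 0*9 = 0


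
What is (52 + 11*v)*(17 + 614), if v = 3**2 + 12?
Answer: 178573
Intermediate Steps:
v = 21 (v = 9 + 12 = 21)
(52 + 11*v)*(17 + 614) = (52 + 11*21)*(17 + 614) = (52 + 231)*631 = 283*631 = 178573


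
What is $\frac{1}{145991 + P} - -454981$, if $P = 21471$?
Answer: $\frac{76192028223}{167462} \approx 4.5498 \cdot 10^{5}$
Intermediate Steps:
$\frac{1}{145991 + P} - -454981 = \frac{1}{145991 + 21471} - -454981 = \frac{1}{167462} + 454981 = \frac{76192028223}{167462}$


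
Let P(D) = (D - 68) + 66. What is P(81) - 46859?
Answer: -46780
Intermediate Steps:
P(D) = -2 + D (P(D) = (-68 + D) + 66 = -2 + D)
P(81) - 46859 = (-2 + 81) - 46859 = 79 - 46859 = -46780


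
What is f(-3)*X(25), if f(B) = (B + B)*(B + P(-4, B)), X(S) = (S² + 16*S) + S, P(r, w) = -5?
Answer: 50400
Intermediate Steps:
X(S) = S² + 17*S
f(B) = 2*B*(-5 + B) (f(B) = (B + B)*(B - 5) = (2*B)*(-5 + B) = 2*B*(-5 + B))
f(-3)*X(25) = (2*(-3)*(-5 - 3))*(25*(17 + 25)) = (2*(-3)*(-8))*(25*42) = 48*1050 = 50400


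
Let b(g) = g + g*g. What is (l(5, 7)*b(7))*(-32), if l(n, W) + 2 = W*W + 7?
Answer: -96768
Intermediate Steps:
l(n, W) = 5 + W**2 (l(n, W) = -2 + (W*W + 7) = -2 + (W**2 + 7) = -2 + (7 + W**2) = 5 + W**2)
b(g) = g + g**2
(l(5, 7)*b(7))*(-32) = ((5 + 7**2)*(7*(1 + 7)))*(-32) = ((5 + 49)*(7*8))*(-32) = (54*56)*(-32) = 3024*(-32) = -96768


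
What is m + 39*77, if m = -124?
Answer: 2879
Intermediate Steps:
m + 39*77 = -124 + 39*77 = -124 + 3003 = 2879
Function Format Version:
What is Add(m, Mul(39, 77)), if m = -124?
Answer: 2879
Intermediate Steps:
Add(m, Mul(39, 77)) = Add(-124, Mul(39, 77)) = Add(-124, 3003) = 2879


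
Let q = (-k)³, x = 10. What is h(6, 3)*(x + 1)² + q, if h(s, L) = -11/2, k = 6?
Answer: -1763/2 ≈ -881.50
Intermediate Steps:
q = -216 (q = (-1*6)³ = (-6)³ = -216)
h(s, L) = -11/2 (h(s, L) = -11*½ = -11/2)
h(6, 3)*(x + 1)² + q = -11*(10 + 1)²/2 - 216 = -11/2*11² - 216 = -11/2*121 - 216 = -1331/2 - 216 = -1763/2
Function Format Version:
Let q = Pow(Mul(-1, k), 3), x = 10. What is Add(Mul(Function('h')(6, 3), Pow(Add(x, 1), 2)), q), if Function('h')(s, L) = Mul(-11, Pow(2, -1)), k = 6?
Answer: Rational(-1763, 2) ≈ -881.50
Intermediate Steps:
q = -216 (q = Pow(Mul(-1, 6), 3) = Pow(-6, 3) = -216)
Function('h')(s, L) = Rational(-11, 2) (Function('h')(s, L) = Mul(-11, Rational(1, 2)) = Rational(-11, 2))
Add(Mul(Function('h')(6, 3), Pow(Add(x, 1), 2)), q) = Add(Mul(Rational(-11, 2), Pow(Add(10, 1), 2)), -216) = Add(Mul(Rational(-11, 2), Pow(11, 2)), -216) = Add(Mul(Rational(-11, 2), 121), -216) = Add(Rational(-1331, 2), -216) = Rational(-1763, 2)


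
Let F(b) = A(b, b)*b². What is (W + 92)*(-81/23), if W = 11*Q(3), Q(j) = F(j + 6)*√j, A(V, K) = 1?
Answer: -324 - 72171*√3/23 ≈ -5759.0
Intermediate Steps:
F(b) = b² (F(b) = 1*b² = b²)
Q(j) = √j*(6 + j)² (Q(j) = (j + 6)²*√j = (6 + j)²*√j = √j*(6 + j)²)
W = 891*√3 (W = 11*(√3*(6 + 3)²) = 11*(√3*9²) = 11*(√3*81) = 11*(81*√3) = 891*√3 ≈ 1543.3)
(W + 92)*(-81/23) = (891*√3 + 92)*(-81/23) = (92 + 891*√3)*(-81*1/23) = (92 + 891*√3)*(-81/23) = -324 - 72171*√3/23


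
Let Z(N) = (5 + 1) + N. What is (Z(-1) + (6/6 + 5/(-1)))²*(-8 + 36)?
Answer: 28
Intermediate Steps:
Z(N) = 6 + N
(Z(-1) + (6/6 + 5/(-1)))²*(-8 + 36) = ((6 - 1) + (6/6 + 5/(-1)))²*(-8 + 36) = (5 + (6*(⅙) + 5*(-1)))²*28 = (5 + (1 - 5))²*28 = (5 - 4)²*28 = 1²*28 = 1*28 = 28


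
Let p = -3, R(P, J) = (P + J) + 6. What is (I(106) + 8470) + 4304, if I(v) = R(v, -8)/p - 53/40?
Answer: 1528561/120 ≈ 12738.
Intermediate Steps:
R(P, J) = 6 + J + P (R(P, J) = (J + P) + 6 = 6 + J + P)
I(v) = -79/120 - v/3 (I(v) = (6 - 8 + v)/(-3) - 53/40 = (-2 + v)*(-1/3) - 53*1/40 = (2/3 - v/3) - 53/40 = -79/120 - v/3)
(I(106) + 8470) + 4304 = ((-79/120 - 1/3*106) + 8470) + 4304 = ((-79/120 - 106/3) + 8470) + 4304 = (-4319/120 + 8470) + 4304 = 1012081/120 + 4304 = 1528561/120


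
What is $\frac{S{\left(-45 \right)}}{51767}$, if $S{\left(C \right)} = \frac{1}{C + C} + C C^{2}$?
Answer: $- \frac{8201251}{4659030} \approx -1.7603$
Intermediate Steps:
$S{\left(C \right)} = C^{3} + \frac{1}{2 C}$ ($S{\left(C \right)} = \frac{1}{2 C} + C^{3} = C^{3} + \frac{1}{2 C}$)
$\frac{S{\left(-45 \right)}}{51767} = \frac{\frac{1}{-45} \left(\frac{1}{2} + \left(-45\right)^{4}\right)}{51767} = - \frac{\frac{1}{2} + 4100625}{45} \cdot \frac{1}{51767} = \left(- \frac{1}{45}\right) \frac{8201251}{2} \cdot \frac{1}{51767} = \left(- \frac{8201251}{90}\right) \frac{1}{51767} = - \frac{8201251}{4659030}$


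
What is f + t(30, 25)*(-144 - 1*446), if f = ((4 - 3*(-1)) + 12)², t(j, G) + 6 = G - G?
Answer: 3901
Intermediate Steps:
t(j, G) = -6 (t(j, G) = -6 + (G - G) = -6 + 0 = -6)
f = 361 (f = ((4 + 3) + 12)² = (7 + 12)² = 19² = 361)
f + t(30, 25)*(-144 - 1*446) = 361 - 6*(-144 - 1*446) = 361 - 6*(-144 - 446) = 361 - 6*(-590) = 361 + 3540 = 3901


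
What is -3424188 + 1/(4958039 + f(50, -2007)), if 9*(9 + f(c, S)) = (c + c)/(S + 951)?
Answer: -40337890861617564/11780279255 ≈ -3.4242e+6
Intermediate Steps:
f(c, S) = -9 + 2*c/(9*(951 + S)) (f(c, S) = -9 + ((c + c)/(S + 951))/9 = -9 + ((2*c)/(951 + S))/9 = -9 + (2*c/(951 + S))/9 = -9 + 2*c/(9*(951 + S)))
-3424188 + 1/(4958039 + f(50, -2007)) = -3424188 + 1/(4958039 + (-77031 - 81*(-2007) + 2*50)/(9*(951 - 2007))) = -3424188 + 1/(4958039 + (⅑)*(-77031 + 162567 + 100)/(-1056)) = -3424188 + 1/(4958039 + (⅑)*(-1/1056)*85636) = -3424188 + 1/(4958039 - 21409/2376) = -3424188 + 1/(11780279255/2376) = -3424188 + 2376/11780279255 = -40337890861617564/11780279255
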